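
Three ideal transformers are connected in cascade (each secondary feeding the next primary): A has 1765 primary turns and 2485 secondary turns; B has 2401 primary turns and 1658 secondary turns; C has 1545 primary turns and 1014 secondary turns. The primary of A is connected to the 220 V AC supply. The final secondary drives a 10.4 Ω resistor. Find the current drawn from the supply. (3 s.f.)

After A: V = 220.00 × 2485/1765 = 309.75 V.
After B: V = 309.75 × 1658/2401 = 213.89 V.
After C: V = 213.89 × 1014/1545 = 140.38 V.
I_load = 140.38/10.4 = 13.498 A, so P_out = 140.38 × 13.498 = 1894.9 W.
All ideal ⇒ P_in = P_out, so I_supply = 1894.9/220 = 8.61 A.

I_supply ≈ 8.61 A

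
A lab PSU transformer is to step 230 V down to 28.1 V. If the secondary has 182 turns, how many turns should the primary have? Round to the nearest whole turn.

N_p/N_s = V_p/V_s, so N_p = 182 × 230/28.1 = 1489.7 ≈ 1490 turns.

N_p = 1490 turns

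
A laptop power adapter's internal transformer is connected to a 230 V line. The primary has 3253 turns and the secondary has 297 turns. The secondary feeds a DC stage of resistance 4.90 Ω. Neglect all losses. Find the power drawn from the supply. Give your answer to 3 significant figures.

P ≈ 90.0 W

V_s = V_p × N_s/N_p = 230 × 297/3253 = 20.999 V.
I_s = V_s/R = 20.999/4.90 = 4.2855 A.
I_p = I_s × N_s/N_p = 4.2855 × 297/3253 = 0.39127 A.
P = V_p I_p = 230 × 0.39127 = 90.0 W.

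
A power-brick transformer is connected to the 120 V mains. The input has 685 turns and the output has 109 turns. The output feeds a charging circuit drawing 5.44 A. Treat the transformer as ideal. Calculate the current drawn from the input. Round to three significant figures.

I_in ≈ 0.866 A

For an ideal transformer I_in N_in = I_out N_out, so I_in = 5.44 × 109/685 = 0.866 A.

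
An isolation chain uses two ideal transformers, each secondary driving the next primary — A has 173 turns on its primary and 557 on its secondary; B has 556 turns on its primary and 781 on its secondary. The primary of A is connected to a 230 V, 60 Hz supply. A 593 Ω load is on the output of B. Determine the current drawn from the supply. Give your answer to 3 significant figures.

After A: V = 230.00 × 557/173 = 740.52 V.
After B: V = 740.52 × 781/556 = 1040.2 V.
I_load = 1040.2/593 = 1.7541 A, so P_out = 1040.2 × 1.7541 = 1824.6 W.
All ideal ⇒ P_in = P_out, so I_supply = 1824.6/230 = 7.93 A.

I_supply ≈ 7.93 A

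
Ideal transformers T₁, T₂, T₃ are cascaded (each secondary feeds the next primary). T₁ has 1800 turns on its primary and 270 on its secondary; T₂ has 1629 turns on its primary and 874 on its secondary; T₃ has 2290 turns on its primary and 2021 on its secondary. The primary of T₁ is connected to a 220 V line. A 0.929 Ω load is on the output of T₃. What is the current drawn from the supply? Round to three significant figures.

I_supply ≈ 1.19 A

Secondary of T₁: V = 220.00 × 270/1800 = 33.000 V.
Secondary of T₂: V = 33.000 × 874/1629 = 17.705 V.
Secondary of T₃: V = 17.705 × 2021/2290 = 15.626 V.
I_load = 15.626/0.929 = 16.820 A, so P_out = 15.626 × 16.820 = 262.82 W.
All ideal ⇒ P_in = P_out, so I_supply = 262.82/220 = 1.19 A.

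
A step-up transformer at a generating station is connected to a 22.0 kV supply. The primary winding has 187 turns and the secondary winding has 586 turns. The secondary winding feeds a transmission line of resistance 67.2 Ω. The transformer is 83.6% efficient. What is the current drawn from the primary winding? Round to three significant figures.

I_p ≈ 3850 A

V_s = 22000 × 586/187 = 68941 V.
I_s = V_s/R = 68941/67.2 = 1025.9 A.
P_out = V_s I_s = 68941 × 1025.9 = 7.0727×10^7 W.
P_in = P_out/η = 7.0727×10^7/0.836 = 8.4602×10^7 W.
I_p = P_in/V_p = 8.4602×10^7/22000 = 3850 A.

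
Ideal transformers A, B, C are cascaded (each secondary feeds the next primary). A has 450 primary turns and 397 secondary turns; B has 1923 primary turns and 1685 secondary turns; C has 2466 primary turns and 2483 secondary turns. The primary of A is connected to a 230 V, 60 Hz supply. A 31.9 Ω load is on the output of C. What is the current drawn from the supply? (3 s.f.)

I_supply ≈ 4.37 A

Secondary of A: V = 230.00 × 397/450 = 202.91 V.
Secondary of B: V = 202.91 × 1685/1923 = 177.80 V.
Secondary of C: V = 177.80 × 2483/2466 = 179.02 V.
I_load = 179.02/31.9 = 5.6120 A, so P_out = 179.02 × 5.6120 = 1004.7 W.
All ideal ⇒ P_in = P_out, so I_supply = 1004.7/230 = 4.37 A.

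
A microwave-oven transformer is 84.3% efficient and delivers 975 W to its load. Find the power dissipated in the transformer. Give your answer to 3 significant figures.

P_in = P_out/η = 975/0.843 = 1156.58 W.
P_loss = P_in − P_out = 1156.58 − 975 = 182 W.

P_loss ≈ 182 W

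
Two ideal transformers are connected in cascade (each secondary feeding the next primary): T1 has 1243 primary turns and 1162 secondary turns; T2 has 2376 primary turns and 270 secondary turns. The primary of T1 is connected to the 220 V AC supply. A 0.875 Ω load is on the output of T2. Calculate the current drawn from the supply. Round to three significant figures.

I_supply ≈ 2.84 A

After T1: V = 220.00 × 1162/1243 = 205.66 V.
After T2: V = 205.66 × 270/2376 = 23.371 V.
I_load = 23.371/0.875 = 26.710 A, so P_out = 23.371 × 26.710 = 624.23 W.
All ideal ⇒ P_in = P_out, so I_supply = 624.23/220 = 2.84 A.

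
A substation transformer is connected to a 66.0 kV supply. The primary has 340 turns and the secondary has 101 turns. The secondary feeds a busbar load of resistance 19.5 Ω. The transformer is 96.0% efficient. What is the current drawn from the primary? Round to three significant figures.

I_p ≈ 311 A

V_s = 66000 × 101/340 = 19606 V.
I_s = V_s/R = 19606/19.5 = 1005.4 A.
P_out = V_s I_s = 19606 × 1005.4 = 1.9712×10^7 W.
P_in = P_out/η = 1.9712×10^7/0.960 = 2.0534×10^7 W.
I_p = P_in/V_p = 2.0534×10^7/66000 = 311 A.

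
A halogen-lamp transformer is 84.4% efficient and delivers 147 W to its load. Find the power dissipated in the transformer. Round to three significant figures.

P_loss ≈ 27.2 W

P_in = P_out/η = 147/0.844 = 174.171 W.
P_loss = P_in − P_out = 174.171 − 147 = 27.2 W.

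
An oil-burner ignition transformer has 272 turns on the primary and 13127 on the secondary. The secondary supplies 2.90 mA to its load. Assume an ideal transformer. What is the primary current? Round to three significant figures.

For an ideal transformer I_p/I_s = N_s/N_p, so I_p = 0.00290 × 13127/272 = 0.140 A.

I_p ≈ 0.140 A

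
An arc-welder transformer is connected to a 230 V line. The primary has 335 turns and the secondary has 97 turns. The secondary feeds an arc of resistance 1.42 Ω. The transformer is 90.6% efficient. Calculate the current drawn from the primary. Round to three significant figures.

I_p ≈ 15.0 A

V_s = 230 × 97/335 = 66.597 V.
I_s = V_s/R = 66.597/1.42 = 46.899 A.
P_out = V_s I_s = 66.597 × 46.899 = 3123.4 W.
P_in = P_out/η = 3123.4/0.906 = 3447.4 W.
I_p = P_in/V_p = 3447.4/230 = 15.0 A.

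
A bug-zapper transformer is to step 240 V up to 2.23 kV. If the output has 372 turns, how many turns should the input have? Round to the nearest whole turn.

N_in/N_out = V_in/V_out, so N_in = 372 × 240/2230 = 40.0 ≈ 40 turns.

N_in = 40 turns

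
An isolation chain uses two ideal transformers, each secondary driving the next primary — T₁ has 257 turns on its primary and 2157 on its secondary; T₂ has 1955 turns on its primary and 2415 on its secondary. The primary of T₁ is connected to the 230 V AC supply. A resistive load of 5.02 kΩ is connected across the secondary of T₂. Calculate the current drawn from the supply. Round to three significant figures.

I_supply ≈ 4.92 A

After T₁: V = 230.00 × 2157/257 = 1930.4 V.
After T₂: V = 1930.4 × 2415/1955 = 2384.6 V.
I_load = 2384.6/5020 = 0.47502 A, so P_out = 2384.6 × 0.47502 = 1132.7 W.
All ideal ⇒ P_in = P_out, so I_supply = 1132.7/230 = 4.92 A.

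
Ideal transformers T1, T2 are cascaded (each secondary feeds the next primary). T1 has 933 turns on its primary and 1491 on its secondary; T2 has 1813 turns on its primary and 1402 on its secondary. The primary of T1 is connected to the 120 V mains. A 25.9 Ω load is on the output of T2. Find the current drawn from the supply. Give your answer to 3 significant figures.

After T1: V = 120.00 × 1491/933 = 191.77 V.
After T2: V = 191.77 × 1402/1813 = 148.30 V.
I_load = 148.30/25.9 = 5.7257 A, so P_out = 148.30 × 5.7257 = 849.09 W.
All ideal ⇒ P_in = P_out, so I_supply = 849.09/120 = 7.08 A.

I_supply ≈ 7.08 A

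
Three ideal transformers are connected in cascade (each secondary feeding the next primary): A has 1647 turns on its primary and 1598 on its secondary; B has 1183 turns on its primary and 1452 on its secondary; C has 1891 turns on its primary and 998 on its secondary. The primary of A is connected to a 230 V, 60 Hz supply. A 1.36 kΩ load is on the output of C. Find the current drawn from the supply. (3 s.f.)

I_supply ≈ 0.0668 A

Secondary of A: V = 230.00 × 1598/1647 = 223.16 V.
Secondary of B: V = 223.16 × 1452/1183 = 273.90 V.
Secondary of C: V = 273.90 × 998/1891 = 144.55 V.
I_load = 144.55/1360 = 0.10629 A, so P_out = 144.55 × 0.10629 = 15.365 W.
All ideal ⇒ P_in = P_out, so I_supply = 15.365/230 = 0.0668 A.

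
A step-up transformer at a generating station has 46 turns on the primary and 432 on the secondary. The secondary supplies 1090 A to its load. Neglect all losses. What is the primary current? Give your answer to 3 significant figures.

For an ideal transformer I_p/I_s = N_s/N_p, so I_p = 1090 × 432/46 = 10200 A.

I_p ≈ 10200 A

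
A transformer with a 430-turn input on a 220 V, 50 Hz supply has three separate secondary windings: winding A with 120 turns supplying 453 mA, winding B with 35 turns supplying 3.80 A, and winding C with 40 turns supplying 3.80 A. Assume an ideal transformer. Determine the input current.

V_A = 220 × 120/430 = 61.395 V; V_B = 220 × 35/430 = 17.907 V; V_C = 220 × 40/430 = 20.465 V.
P_out = V_A I_A + V_B I_B + V_C I_C = 61.395×0.453 + 17.907×3.80 + 20.465×3.80 = 27.812 + 68.047 + 77.767 = 173.63 W.
Ideal ⇒ P_in = P_out, so I_in = P_out/V_in = 173.63/220 = 0.789 A.

I_in ≈ 0.789 A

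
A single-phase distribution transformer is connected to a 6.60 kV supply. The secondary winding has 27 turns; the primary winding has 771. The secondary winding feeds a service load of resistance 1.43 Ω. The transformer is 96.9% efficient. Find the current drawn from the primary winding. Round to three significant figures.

I_p ≈ 5.84 A

V_s = 6600 × 27/771 = 231.13 V.
I_s = V_s/R = 231.13/1.43 = 161.63 A.
P_out = V_s I_s = 231.13 × 161.63 = 37357 W.
P_in = P_out/η = 37357/0.969 = 38552 W.
I_p = P_in/V_p = 38552/6600 = 5.84 A.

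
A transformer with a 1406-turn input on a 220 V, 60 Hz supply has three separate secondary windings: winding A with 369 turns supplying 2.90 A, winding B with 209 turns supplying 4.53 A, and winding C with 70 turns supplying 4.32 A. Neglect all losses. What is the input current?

V_A = 220 × 369/1406 = 57.738 V; V_B = 220 × 209/1406 = 32.703 V; V_C = 220 × 70/1406 = 10.953 V.
P_out = V_A I_A + V_B I_B + V_C I_C = 57.738×2.90 + 32.703×4.53 + 10.953×4.32 = 167.44 + 148.14 + 47.317 = 362.90 W.
Ideal ⇒ P_in = P_out, so I_in = P_out/V_in = 362.90/220 = 1.65 A.

I_in ≈ 1.65 A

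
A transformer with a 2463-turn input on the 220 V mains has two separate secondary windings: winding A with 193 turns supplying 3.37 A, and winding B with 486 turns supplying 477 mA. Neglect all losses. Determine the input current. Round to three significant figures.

V_A = 220 × 193/2463 = 17.239 V; V_B = 220 × 486/2463 = 43.410 V.
P_out = V_A I_A + V_B I_B = 17.239×3.37 + 43.410×0.477 = 58.096 + 20.707 = 78.803 W.
Ideal ⇒ P_in = P_out, so I_in = P_out/V_in = 78.803/220 = 0.358 A.

I_in ≈ 0.358 A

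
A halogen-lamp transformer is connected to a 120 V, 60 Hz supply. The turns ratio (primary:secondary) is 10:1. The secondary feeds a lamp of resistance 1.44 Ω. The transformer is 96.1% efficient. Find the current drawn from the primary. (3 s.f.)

V_s = 120 × 1/10 = 12.000 V.
I_s = V_s/R = 12.000/1.44 = 8.3333 A.
P_out = V_s I_s = 12.000 × 8.3333 = 100.00 W.
P_in = P_out/η = 100.00/0.961 = 104.06 W.
I_p = P_in/V_p = 104.06/120 = 0.867 A.

I_p ≈ 0.867 A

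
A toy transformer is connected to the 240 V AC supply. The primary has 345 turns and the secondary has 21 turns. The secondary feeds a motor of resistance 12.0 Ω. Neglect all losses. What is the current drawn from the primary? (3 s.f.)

I_p ≈ 0.0741 A

V_s = V_p × N_s/N_p = 240 × 21/345 = 14.609 V.
I_s = V_s/R = 14.609/12.0 = 1.2174 A.
For an ideal transformer I_p N_p = I_s N_s, so I_p = 1.2174 × 21/345 = 0.0741 A.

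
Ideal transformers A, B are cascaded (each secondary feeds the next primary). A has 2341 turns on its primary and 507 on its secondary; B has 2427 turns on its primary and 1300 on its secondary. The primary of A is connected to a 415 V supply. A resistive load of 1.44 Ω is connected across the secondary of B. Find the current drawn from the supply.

I_supply ≈ 3.88 A

After A: V = 415.00 × 507/2341 = 89.878 V.
After B: V = 89.878 × 1300/2427 = 48.142 V.
I_load = 48.142/1.44 = 33.432 A, so P_out = 48.142 × 33.432 = 1609.5 W.
All ideal ⇒ P_in = P_out, so I_supply = 1609.5/415 = 3.88 A.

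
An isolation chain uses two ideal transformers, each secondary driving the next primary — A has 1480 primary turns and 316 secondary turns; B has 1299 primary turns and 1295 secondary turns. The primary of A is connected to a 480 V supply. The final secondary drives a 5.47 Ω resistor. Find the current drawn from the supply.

I_supply ≈ 3.98 A

After A: V = 480.00 × 316/1480 = 102.49 V.
After B: V = 102.49 × 1295/1299 = 102.17 V.
I_load = 102.17/5.47 = 18.678 A, so P_out = 102.17 × 18.678 = 1908.4 W.
All ideal ⇒ P_in = P_out, so I_supply = 1908.4/480 = 3.98 A.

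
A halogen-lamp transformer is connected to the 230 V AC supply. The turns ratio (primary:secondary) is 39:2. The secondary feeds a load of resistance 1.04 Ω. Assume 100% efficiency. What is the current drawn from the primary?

V_s = V_p × N_s/N_p = 230 × 2/39 = 11.795 V.
I_s = V_s/R = 11.795/1.04 = 11.341 A.
For an ideal transformer I_p N_p = I_s N_s, so I_p = 11.341 × 2/39 = 0.582 A.

I_p ≈ 0.582 A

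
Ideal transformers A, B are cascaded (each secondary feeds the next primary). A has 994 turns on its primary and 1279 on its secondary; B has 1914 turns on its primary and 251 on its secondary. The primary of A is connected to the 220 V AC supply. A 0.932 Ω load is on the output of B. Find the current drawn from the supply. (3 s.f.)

After A: V = 220.00 × 1279/994 = 283.08 V.
After B: V = 283.08 × 251/1914 = 37.123 V.
I_load = 37.123/0.932 = 39.831 A, so P_out = 37.123 × 39.831 = 1478.6 W.
All ideal ⇒ P_in = P_out, so I_supply = 1478.6/220 = 6.72 A.

I_supply ≈ 6.72 A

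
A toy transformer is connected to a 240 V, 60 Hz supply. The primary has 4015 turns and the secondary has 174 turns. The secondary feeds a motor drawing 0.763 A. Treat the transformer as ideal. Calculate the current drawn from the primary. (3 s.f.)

For an ideal transformer I_p N_p = I_s N_s, so I_p = 0.763 × 174/4015 = 0.0331 A.

I_p ≈ 0.0331 A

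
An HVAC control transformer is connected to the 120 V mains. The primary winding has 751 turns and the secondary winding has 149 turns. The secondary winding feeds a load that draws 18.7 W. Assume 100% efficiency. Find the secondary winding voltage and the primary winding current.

V_s ≈ 23.8 V, I_p ≈ 0.156 A

V_s = V_p × N_s/N_p = 120 × 149/751 = 23.808 V.
I_s = P/V_s = 18.7/23.808 = 0.78544 A.
I_p = I_s × N_s/N_p = 0.78544 × 149/751 = 0.156 A.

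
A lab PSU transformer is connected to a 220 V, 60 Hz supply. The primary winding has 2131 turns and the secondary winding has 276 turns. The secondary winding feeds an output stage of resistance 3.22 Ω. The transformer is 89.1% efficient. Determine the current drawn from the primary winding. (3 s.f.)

V_s = 220 × 276/2131 = 28.494 V.
I_s = V_s/R = 28.494/3.22 = 8.8490 A.
P_out = V_s I_s = 28.494 × 8.8490 = 252.14 W.
P_in = P_out/η = 252.14/0.891 = 282.98 W.
I_p = P_in/V_p = 282.98/220 = 1.29 A.

I_p ≈ 1.29 A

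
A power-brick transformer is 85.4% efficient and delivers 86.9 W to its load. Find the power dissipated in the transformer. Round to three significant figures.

P_in = P_out/η = 86.9/0.854 = 101.756 W.
P_loss = P_in − P_out = 101.756 − 86.9 = 14.9 W.

P_loss ≈ 14.9 W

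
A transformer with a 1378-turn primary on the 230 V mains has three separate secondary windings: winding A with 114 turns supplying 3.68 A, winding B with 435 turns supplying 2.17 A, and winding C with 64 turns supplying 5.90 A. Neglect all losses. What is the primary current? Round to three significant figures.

I_p ≈ 1.26 A

V_A = 230 × 114/1378 = 19.028 V; V_B = 230 × 435/1378 = 72.605 V; V_C = 230 × 64/1378 = 10.682 V.
P_out = V_A I_A + V_B I_B + V_C I_C = 19.028×3.68 + 72.605×2.17 + 10.682×5.90 = 70.021 + 157.55 + 63.025 = 290.60 W.
Ideal ⇒ P_in = P_out, so I_p = P_out/V_p = 290.60/230 = 1.26 A.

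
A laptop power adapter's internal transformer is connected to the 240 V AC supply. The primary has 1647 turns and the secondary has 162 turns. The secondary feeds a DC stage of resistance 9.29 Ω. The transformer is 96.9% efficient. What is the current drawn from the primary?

I_p ≈ 0.258 A

V_s = 240 × 162/1647 = 23.607 V.
I_s = V_s/R = 23.607/9.29 = 2.5411 A.
P_out = V_s I_s = 23.607 × 2.5411 = 59.986 W.
P_in = P_out/η = 59.986/0.969 = 61.905 W.
I_p = P_in/V_p = 61.905/240 = 0.258 A.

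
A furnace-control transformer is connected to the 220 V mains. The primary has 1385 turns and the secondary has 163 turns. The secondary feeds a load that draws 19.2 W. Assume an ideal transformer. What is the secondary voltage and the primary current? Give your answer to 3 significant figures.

V_s ≈ 25.9 V, I_p ≈ 0.0873 A

V_s = V_p × N_s/N_p = 220 × 163/1385 = 25.892 V.
I_s = P/V_s = 19.2/25.892 = 0.74155 A.
I_p = I_s × N_s/N_p = 0.74155 × 163/1385 = 0.0873 A.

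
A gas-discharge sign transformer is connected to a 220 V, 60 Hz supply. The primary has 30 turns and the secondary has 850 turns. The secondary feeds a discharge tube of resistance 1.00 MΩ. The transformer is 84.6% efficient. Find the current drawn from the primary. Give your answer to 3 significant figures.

I_p ≈ 0.209 A

V_s = 220 × 850/30 = 6233.3 V.
I_s = V_s/R = 6233.3/(1.00×10^6) = 0.0062333 A.
P_out = V_s I_s = 6233.3 × 0.0062333 = 38.854 W.
P_in = P_out/η = 38.854/0.846 = 45.927 W.
I_p = P_in/V_p = 45.927/220 = 0.209 A.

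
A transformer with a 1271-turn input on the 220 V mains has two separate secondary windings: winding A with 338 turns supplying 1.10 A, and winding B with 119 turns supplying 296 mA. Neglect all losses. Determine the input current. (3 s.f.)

V_A = 220 × 338/1271 = 58.505 V; V_B = 220 × 119/1271 = 20.598 V.
P_out = V_A I_A + V_B I_B = 58.505×1.10 + 20.598×0.296 = 64.356 + 6.0970 = 70.453 W.
Ideal ⇒ P_in = P_out, so I_in = P_out/V_in = 70.453/220 = 0.320 A.

I_in ≈ 0.320 A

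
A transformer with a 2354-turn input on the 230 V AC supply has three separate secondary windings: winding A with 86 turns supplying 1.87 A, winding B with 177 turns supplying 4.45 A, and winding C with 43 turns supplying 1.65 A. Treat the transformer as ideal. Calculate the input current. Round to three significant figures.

I_in ≈ 0.433 A

V_A = 230 × 86/2354 = 8.4027 V; V_B = 230 × 177/2354 = 17.294 V; V_C = 230 × 43/2354 = 4.2014 V.
P_out = V_A I_A + V_B I_B + V_C I_C = 8.4027×1.87 + 17.294×4.45 + 4.2014×1.65 = 15.713 + 76.958 + 6.9322 = 99.603 W.
Ideal ⇒ P_in = P_out, so I_in = P_out/V_in = 99.603/230 = 0.433 A.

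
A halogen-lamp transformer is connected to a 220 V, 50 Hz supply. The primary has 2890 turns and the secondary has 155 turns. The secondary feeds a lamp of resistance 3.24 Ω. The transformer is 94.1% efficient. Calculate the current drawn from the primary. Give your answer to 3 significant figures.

I_p ≈ 0.208 A

V_s = 220 × 155/2890 = 11.799 V.
I_s = V_s/R = 11.799/3.24 = 3.6418 A.
P_out = V_s I_s = 11.799 × 3.6418 = 42.970 W.
P_in = P_out/η = 42.970/0.941 = 45.664 W.
I_p = P_in/V_p = 45.664/220 = 0.208 A.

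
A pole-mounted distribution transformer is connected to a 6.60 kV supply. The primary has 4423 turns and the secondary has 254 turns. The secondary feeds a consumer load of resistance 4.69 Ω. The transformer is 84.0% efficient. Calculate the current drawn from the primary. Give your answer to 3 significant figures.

I_p ≈ 5.52 A

V_s = 6600 × 254/4423 = 379.02 V.
I_s = V_s/R = 379.02/4.69 = 80.814 A.
P_out = V_s I_s = 379.02 × 80.814 = 30630 W.
P_in = P_out/η = 30630/0.840 = 36464 W.
I_p = P_in/V_p = 36464/6600 = 5.52 A.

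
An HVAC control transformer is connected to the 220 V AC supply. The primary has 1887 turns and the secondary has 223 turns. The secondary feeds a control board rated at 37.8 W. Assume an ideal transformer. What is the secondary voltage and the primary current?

V_s = V_p × N_s/N_p = 220 × 223/1887 = 25.999 V.
I_s = P/V_s = 37.8/25.999 = 1.4539 A.
I_p = I_s × N_s/N_p = 1.4539 × 223/1887 = 0.172 A.

V_s ≈ 26.0 V, I_p ≈ 0.172 A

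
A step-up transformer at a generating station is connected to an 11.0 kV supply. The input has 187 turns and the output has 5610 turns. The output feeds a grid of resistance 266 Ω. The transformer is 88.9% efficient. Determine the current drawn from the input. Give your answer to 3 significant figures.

I_in ≈ 41900 A

V_out = 11000 × 5610/187 = 330000 V.
I_out = V_out/R = 330000/266 = 1240.6 A.
P_out = V_out I_out = 330000 × 1240.6 = 4.0940×10^8 W.
P_in = P_out/η = 4.0940×10^8/0.889 = 4.6052×10^8 W.
I_in = P_in/V_in = 4.6052×10^8/11000 = 41900 A.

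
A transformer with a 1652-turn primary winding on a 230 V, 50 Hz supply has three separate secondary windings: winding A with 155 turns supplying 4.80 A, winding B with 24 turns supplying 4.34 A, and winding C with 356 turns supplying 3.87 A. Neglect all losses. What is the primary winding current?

V_A = 230 × 155/1652 = 21.580 V; V_B = 230 × 24/1652 = 3.3414 V; V_C = 230 × 356/1652 = 49.564 V.
P_out = V_A I_A + V_B I_B + V_C I_C = 21.580×4.80 + 3.3414×4.34 + 49.564×3.87 = 103.58 + 14.502 + 191.81 = 309.90 W.
Ideal ⇒ P_in = P_out, so I_p = P_out/V_p = 309.90/230 = 1.35 A.

I_p ≈ 1.35 A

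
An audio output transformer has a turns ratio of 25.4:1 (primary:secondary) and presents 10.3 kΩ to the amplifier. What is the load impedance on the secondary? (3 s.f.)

Z_s ≈ 16.0 Ω

Z_s = Z_p/(N_p/N_s)² = 10300/25.4² = 16.0 Ω.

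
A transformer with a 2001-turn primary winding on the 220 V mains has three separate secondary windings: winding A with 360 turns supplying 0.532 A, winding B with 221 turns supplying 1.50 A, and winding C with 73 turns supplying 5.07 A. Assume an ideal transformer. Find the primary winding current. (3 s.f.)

V_A = 220 × 360/2001 = 39.580 V; V_B = 220 × 221/2001 = 24.298 V; V_C = 220 × 73/2001 = 8.0260 V.
P_out = V_A I_A + V_B I_B + V_C I_C = 39.580×0.532 + 24.298×1.50 + 8.0260×5.07 = 21.057 + 36.447 + 40.692 = 98.195 W.
Ideal ⇒ P_in = P_out, so I_p = P_out/V_p = 98.195/220 = 0.446 A.

I_p ≈ 0.446 A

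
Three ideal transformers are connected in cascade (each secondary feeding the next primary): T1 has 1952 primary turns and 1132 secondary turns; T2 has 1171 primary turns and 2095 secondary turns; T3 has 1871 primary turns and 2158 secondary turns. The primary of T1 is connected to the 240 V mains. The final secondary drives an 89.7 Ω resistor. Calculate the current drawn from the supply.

I_supply ≈ 3.83 A

Secondary of T1: V = 240.00 × 1132/1952 = 139.18 V.
Secondary of T2: V = 139.18 × 2095/1171 = 249.00 V.
Secondary of T3: V = 249.00 × 2158/1871 = 287.20 V.
I_load = 287.20/89.7 = 3.2018 A, so P_out = 287.20 × 3.2018 = 919.54 W.
All ideal ⇒ P_in = P_out, so I_supply = 919.54/240 = 3.83 A.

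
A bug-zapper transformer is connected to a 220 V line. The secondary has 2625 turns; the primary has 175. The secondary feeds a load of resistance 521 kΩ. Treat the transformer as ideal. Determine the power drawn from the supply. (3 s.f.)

P ≈ 20.9 W

V_s = V_p × N_s/N_p = 220 × 2625/175 = 3300.0 V.
I_s = V_s/R = 3300.0/521000 = 0.0063340 A.
I_p = I_s × N_s/N_p = 0.0063340 × 2625/175 = 0.095010 A.
P = V_p I_p = 220 × 0.095010 = 20.9 W.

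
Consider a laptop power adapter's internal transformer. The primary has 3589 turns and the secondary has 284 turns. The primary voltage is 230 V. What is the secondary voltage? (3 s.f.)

V_s/V_p = N_s/N_p, so V_s = 230 × 284/3589 = 18.2 V.

V_s ≈ 18.2 V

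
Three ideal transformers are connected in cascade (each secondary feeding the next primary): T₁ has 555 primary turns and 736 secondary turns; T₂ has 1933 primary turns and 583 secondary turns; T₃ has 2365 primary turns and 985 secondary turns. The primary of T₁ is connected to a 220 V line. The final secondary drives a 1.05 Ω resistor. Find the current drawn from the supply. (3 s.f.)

After T₁: V = 220.00 × 736/555 = 291.75 V.
After T₂: V = 291.75 × 583/1933 = 87.992 V.
After T₃: V = 87.992 × 985/2365 = 36.648 V.
I_load = 36.648/1.05 = 34.903 A, so P_out = 36.648 × 34.903 = 1279.1 W.
All ideal ⇒ P_in = P_out, so I_supply = 1279.1/220 = 5.81 A.

I_supply ≈ 5.81 A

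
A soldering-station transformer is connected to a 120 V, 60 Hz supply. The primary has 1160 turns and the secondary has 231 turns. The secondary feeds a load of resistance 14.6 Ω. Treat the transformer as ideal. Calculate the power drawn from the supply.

V_s = V_p × N_s/N_p = 120 × 231/1160 = 23.897 V.
I_s = V_s/R = 23.897/14.6 = 1.6368 A.
I_p = I_s × N_s/N_p = 1.6368 × 231/1160 = 0.32594 A.
P = V_p I_p = 120 × 0.32594 = 39.1 W.

P ≈ 39.1 W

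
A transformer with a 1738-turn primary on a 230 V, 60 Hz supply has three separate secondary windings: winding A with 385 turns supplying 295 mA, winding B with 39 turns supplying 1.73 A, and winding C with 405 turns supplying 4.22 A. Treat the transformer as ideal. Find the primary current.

V_A = 230 × 385/1738 = 50.949 V; V_B = 230 × 39/1738 = 5.1611 V; V_C = 230 × 405/1738 = 53.596 V.
P_out = V_A I_A + V_B I_B + V_C I_C = 50.949×0.295 + 5.1611×1.73 + 53.596×4.22 = 15.030 + 8.9287 + 226.18 = 250.13 W.
Ideal ⇒ P_in = P_out, so I_p = P_out/V_p = 250.13/230 = 1.09 A.

I_p ≈ 1.09 A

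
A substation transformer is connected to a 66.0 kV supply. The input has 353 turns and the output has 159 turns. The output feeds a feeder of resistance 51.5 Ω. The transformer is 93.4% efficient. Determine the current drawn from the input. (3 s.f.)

V_out = 66000 × 159/353 = 29728 V.
I_out = V_out/R = 29728/51.5 = 577.24 A.
P_out = V_out I_out = 29728 × 577.24 = 1.7160×10^7 W.
P_in = P_out/η = 1.7160×10^7/0.934 = 1.8373×10^7 W.
I_in = P_in/V_in = 1.8373×10^7/66000 = 278 A.

I_in ≈ 278 A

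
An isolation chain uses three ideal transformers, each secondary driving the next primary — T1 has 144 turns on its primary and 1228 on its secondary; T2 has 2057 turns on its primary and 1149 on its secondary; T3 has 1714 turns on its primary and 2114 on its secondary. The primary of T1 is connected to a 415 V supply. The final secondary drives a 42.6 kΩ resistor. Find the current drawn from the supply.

I_supply ≈ 0.336 A

After T1: V = 415.00 × 1228/144 = 3539.0 V.
After T2: V = 3539.0 × 1149/2057 = 1976.8 V.
After T3: V = 1976.8 × 2114/1714 = 2438.2 V.
I_load = 2438.2/42600 = 0.057234 A, so P_out = 2438.2 × 0.057234 = 139.55 W.
All ideal ⇒ P_in = P_out, so I_supply = 139.55/415 = 0.336 A.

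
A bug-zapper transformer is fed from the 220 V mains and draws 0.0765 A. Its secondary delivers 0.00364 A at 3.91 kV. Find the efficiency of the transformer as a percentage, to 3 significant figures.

P_in = 220 × 0.0765 = 16.8300 W.
P_out = 3910 × 0.00364 = 14.2324 W.
η = P_out/P_in = 14.2324/16.8300 = 0.846.

η ≈ 84.6%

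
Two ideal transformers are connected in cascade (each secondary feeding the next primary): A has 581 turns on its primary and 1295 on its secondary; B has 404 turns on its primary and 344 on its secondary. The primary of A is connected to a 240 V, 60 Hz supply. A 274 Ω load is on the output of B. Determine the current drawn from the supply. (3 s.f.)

I_supply ≈ 3.16 A

Secondary of A: V = 240.00 × 1295/581 = 534.94 V.
Secondary of B: V = 534.94 × 344/404 = 455.49 V.
I_load = 455.49/274 = 1.6624 A, so P_out = 455.49 × 1.6624 = 757.20 W.
All ideal ⇒ P_in = P_out, so I_supply = 757.20/240 = 3.16 A.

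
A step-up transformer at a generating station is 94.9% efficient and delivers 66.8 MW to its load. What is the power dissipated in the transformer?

P_loss ≈ 3.59×10^6 W

P_in = P_out/η = 6.68×10^7/0.949 = 7.03899×10^7 W.
P_loss = P_in − P_out = 7.03899×10^7 − 6.68×10^7 = 3.59×10^6 W.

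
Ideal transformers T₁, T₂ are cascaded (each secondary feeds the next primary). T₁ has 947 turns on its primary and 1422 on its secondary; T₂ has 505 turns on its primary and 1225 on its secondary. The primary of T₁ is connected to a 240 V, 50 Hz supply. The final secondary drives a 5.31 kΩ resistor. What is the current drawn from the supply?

After T₁: V = 240.00 × 1422/947 = 360.38 V.
After T₂: V = 360.38 × 1225/505 = 874.19 V.
I_load = 874.19/5310 = 0.16463 A, so P_out = 874.19 × 0.16463 = 143.92 W.
All ideal ⇒ P_in = P_out, so I_supply = 143.92/240 = 0.600 A.

I_supply ≈ 0.600 A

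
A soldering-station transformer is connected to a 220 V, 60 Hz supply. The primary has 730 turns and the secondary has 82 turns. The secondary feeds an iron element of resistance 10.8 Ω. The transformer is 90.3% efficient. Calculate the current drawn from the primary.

I_p ≈ 0.285 A

V_s = 220 × 82/730 = 24.712 V.
I_s = V_s/R = 24.712/10.8 = 2.2882 A.
P_out = V_s I_s = 24.712 × 2.2882 = 56.546 W.
P_in = P_out/η = 56.546/0.903 = 62.620 W.
I_p = P_in/V_p = 62.620/220 = 0.285 A.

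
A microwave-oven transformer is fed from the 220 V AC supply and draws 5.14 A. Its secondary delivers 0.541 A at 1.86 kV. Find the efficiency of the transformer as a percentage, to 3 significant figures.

P_in = 220 × 5.14 = 1130.80 W.
P_out = 1860 × 0.541 = 1006.26 W.
η = P_out/P_in = 1006.26/1130.80 = 0.890.

η ≈ 89.0%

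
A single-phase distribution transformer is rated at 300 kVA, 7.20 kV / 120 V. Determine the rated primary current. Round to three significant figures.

I_p = S/V_p = 300000/7200 = 41.7 A.

I_p ≈ 41.7 A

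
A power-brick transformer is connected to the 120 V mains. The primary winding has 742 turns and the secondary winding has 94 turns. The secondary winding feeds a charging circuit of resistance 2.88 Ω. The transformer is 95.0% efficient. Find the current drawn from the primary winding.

I_p ≈ 0.704 A

V_s = 120 × 94/742 = 15.202 V.
I_s = V_s/R = 15.202/2.88 = 5.2785 A.
P_out = V_s I_s = 15.202 × 5.2785 = 80.245 W.
P_in = P_out/η = 80.245/0.950 = 84.468 W.
I_p = P_in/V_p = 84.468/120 = 0.704 A.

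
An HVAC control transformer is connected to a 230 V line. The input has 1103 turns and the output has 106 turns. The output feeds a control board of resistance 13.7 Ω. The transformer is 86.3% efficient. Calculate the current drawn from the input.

I_in ≈ 0.180 A

V_out = 230 × 106/1103 = 22.103 V.
I_out = V_out/R = 22.103/13.7 = 1.6134 A.
P_out = V_out I_out = 22.103 × 1.6134 = 35.661 W.
P_in = P_out/η = 35.661/0.863 = 41.322 W.
I_in = P_in/V_in = 41.322/230 = 0.180 A.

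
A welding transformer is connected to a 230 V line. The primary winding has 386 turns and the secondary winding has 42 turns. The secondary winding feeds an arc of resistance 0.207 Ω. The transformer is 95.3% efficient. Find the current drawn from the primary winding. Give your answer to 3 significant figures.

I_p ≈ 13.8 A

V_s = 230 × 42/386 = 25.026 V.
I_s = V_s/R = 25.026/0.207 = 120.90 A.
P_out = V_s I_s = 25.026 × 120.90 = 3025.6 W.
P_in = P_out/η = 3025.6/0.953 = 3174.8 W.
I_p = P_in/V_p = 3174.8/230 = 13.8 A.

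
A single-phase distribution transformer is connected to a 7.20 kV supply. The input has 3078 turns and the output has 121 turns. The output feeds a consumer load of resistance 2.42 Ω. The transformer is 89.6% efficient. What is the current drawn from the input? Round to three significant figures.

I_in ≈ 5.13 A

V_out = 7200 × 121/3078 = 283.04 V.
I_out = V_out/R = 283.04/2.42 = 116.96 A.
P_out = V_out I_out = 283.04 × 116.96 = 33104 W.
P_in = P_out/η = 33104/0.896 = 36947 W.
I_in = P_in/V_in = 36947/7200 = 5.13 A.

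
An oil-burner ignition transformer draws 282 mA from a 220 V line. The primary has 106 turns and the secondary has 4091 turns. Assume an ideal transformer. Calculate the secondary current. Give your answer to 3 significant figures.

I_s ≈ 0.00731 A

I_s/I_p = N_p/N_s, so I_s = 0.282 × 106/4091 = 0.00731 A.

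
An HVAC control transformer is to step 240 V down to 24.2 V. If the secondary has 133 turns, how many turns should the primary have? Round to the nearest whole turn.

N_p = 1319 turns

N_p/N_s = V_p/V_s, so N_p = 133 × 240/24.2 = 1319.0 ≈ 1319 turns.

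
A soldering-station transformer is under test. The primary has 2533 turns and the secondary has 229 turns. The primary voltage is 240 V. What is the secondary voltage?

V_s/V_p = N_s/N_p, so V_s = 240 × 229/2533 = 21.7 V.

V_s ≈ 21.7 V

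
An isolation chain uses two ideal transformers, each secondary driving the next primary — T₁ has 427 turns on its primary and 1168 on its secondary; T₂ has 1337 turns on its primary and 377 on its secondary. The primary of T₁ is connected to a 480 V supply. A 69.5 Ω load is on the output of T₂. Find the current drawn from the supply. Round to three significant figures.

After T₁: V = 480.00 × 1168/427 = 1313.0 V.
After T₂: V = 1313.0 × 377/1337 = 370.23 V.
I_load = 370.23/69.5 = 5.3270 A, so P_out = 370.23 × 5.3270 = 1972.2 W.
All ideal ⇒ P_in = P_out, so I_supply = 1972.2/480 = 4.11 A.

I_supply ≈ 4.11 A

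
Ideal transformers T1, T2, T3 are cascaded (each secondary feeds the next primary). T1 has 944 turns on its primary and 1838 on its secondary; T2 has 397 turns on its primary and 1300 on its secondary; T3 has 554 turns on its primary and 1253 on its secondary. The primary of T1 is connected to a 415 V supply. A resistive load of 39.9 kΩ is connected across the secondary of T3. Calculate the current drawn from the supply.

After T1: V = 415.00 × 1838/944 = 808.02 V.
After T2: V = 808.02 × 1300/397 = 2645.9 V.
After T3: V = 2645.9 × 1253/554 = 5984.3 V.
I_load = 5984.3/39900 = 0.14998 A, so P_out = 5984.3 × 0.14998 = 897.55 W.
All ideal ⇒ P_in = P_out, so I_supply = 897.55/415 = 2.16 A.

I_supply ≈ 2.16 A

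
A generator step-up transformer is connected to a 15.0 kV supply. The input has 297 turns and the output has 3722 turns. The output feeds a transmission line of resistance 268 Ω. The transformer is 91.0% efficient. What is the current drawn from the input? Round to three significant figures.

I_in ≈ 9660 A

V_out = 15000 × 3722/297 = 187980 V.
I_out = V_out/R = 187980/268 = 701.42 A.
P_out = V_out I_out = 187980 × 701.42 = 1.3185×10^8 W.
P_in = P_out/η = 1.3185×10^8/0.910 = 1.4489×10^8 W.
I_in = P_in/V_in = 1.4489×10^8/15000 = 9660 A.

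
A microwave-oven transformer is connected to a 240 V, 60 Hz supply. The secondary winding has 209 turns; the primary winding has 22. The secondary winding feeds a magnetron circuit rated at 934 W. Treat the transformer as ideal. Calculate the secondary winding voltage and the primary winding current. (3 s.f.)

V_s ≈ 2280 V, I_p ≈ 3.89 A

V_s = V_p × N_s/N_p = 240 × 209/22 = 2280.0 V.
I_s = P/V_s = 934/2280.0 = 0.40965 A.
I_p = I_s × N_s/N_p = 0.40965 × 209/22 = 3.89 A.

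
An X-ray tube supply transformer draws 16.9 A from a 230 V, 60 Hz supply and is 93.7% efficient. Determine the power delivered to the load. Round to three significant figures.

P_in = V_in I_in = 230 × 16.9 = 3887.0 W.
P_out = η P_in = 0.937 × 3887.0 = 3640 W.

P_out ≈ 3640 W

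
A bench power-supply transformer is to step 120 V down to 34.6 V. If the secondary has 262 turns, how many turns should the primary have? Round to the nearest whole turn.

N_p/N_s = V_p/V_s, so N_p = 262 × 120/34.6 = 908.7 ≈ 909 turns.

N_p = 909 turns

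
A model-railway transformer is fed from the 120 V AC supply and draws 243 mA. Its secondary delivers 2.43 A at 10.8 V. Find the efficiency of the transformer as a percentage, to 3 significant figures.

η ≈ 90.0%

P_in = 120 × 0.243 = 29.1600 W.
P_out = 10.8 × 2.43 = 26.2440 W.
η = P_out/P_in = 26.2440/29.1600 = 0.900.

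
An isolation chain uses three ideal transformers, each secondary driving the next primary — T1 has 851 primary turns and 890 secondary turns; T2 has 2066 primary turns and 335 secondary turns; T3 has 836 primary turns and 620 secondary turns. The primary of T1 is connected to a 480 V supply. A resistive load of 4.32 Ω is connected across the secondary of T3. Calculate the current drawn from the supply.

I_supply ≈ 1.76 A

Secondary of T1: V = 480.00 × 890/851 = 502.00 V.
Secondary of T2: V = 502.00 × 335/2066 = 81.398 V.
Secondary of T3: V = 81.398 × 620/836 = 60.367 V.
I_load = 60.367/4.32 = 13.974 A, so P_out = 60.367 × 13.974 = 843.57 W.
All ideal ⇒ P_in = P_out, so I_supply = 843.57/480 = 1.76 A.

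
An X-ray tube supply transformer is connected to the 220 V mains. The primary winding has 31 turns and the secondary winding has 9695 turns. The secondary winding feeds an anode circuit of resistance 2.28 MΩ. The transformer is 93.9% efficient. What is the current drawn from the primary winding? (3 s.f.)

I_p ≈ 10.1 A

V_s = 220 × 9695/31 = 68803 V.
I_s = V_s/R = 68803/(2.28×10^6) = 0.030177 A.
P_out = V_s I_s = 68803 × 0.030177 = 2076.3 W.
P_in = P_out/η = 2076.3/0.939 = 2211.1 W.
I_p = P_in/V_p = 2211.1/220 = 10.1 A.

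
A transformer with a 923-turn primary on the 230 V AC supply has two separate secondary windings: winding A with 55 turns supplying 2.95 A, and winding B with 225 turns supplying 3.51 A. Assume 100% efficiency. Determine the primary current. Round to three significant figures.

V_A = 230 × 55/923 = 13.705 V; V_B = 230 × 225/923 = 56.067 V.
P_out = V_A I_A + V_B I_B = 13.705×2.95 + 56.067×3.51 = 40.431 + 196.80 = 237.23 W.
Ideal ⇒ P_in = P_out, so I_p = P_out/V_p = 237.23/230 = 1.03 A.

I_p ≈ 1.03 A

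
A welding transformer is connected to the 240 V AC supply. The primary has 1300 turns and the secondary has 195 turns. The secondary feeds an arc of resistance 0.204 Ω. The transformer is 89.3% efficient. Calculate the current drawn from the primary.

V_s = 240 × 195/1300 = 36.000 V.
I_s = V_s/R = 36.000/0.204 = 176.47 A.
P_out = V_s I_s = 36.000 × 176.47 = 6352.9 W.
P_in = P_out/η = 6352.9/0.893 = 7114.2 W.
I_p = P_in/V_p = 7114.2/240 = 29.6 A.

I_p ≈ 29.6 A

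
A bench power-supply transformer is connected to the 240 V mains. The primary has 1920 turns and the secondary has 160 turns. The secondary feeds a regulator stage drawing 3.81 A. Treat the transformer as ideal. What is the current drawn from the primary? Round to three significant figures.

I_p ≈ 0.318 A

For an ideal transformer I_p N_p = I_s N_s, so I_p = 3.81 × 160/1920 = 0.318 A.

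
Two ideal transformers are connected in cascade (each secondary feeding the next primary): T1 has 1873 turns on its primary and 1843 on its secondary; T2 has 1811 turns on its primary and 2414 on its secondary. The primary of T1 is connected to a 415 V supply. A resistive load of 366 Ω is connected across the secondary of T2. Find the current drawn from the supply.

I_supply ≈ 1.95 A

After T1: V = 415.00 × 1843/1873 = 408.35 V.
After T2: V = 408.35 × 2414/1811 = 544.32 V.
I_load = 544.32/366 = 1.4872 A, so P_out = 544.32 × 1.4872 = 809.52 W.
All ideal ⇒ P_in = P_out, so I_supply = 809.52/415 = 1.95 A.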